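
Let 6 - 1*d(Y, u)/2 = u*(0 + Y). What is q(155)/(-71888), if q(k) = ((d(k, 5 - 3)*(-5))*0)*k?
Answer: 0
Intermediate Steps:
d(Y, u) = 12 - 2*Y*u (d(Y, u) = 12 - 2*u*(0 + Y) = 12 - 2*u*Y = 12 - 2*Y*u)
q(k) = 0 (q(k) = (((12 - 2*k*(5 - 3))*(-5))*0)*k = (((12 - 2*k*2)*(-5))*0)*k = (((12 - 4*k)*(-5))*0)*k = ((-60 + 20*k)*0)*k = 0*k = 0)
q(155)/(-71888) = 0/(-71888) = 0*(-1/71888) = 0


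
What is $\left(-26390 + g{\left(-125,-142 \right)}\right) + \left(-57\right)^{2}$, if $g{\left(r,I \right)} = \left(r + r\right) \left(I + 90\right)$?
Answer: $-10141$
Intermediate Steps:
$g{\left(r,I \right)} = 2 r \left(90 + I\right)$
$\left(-26390 + g{\left(-125,-142 \right)}\right) + \left(-57\right)^{2} = \left(-26390 + 2 \left(-125\right) \left(90 - 142\right)\right) + \left(-57\right)^{2} = \left(-26390 + 2 \left(-125\right) \left(-52\right)\right) + 3249 = \left(-26390 + 13000\right) + 3249 = -13390 + 3249 = -10141$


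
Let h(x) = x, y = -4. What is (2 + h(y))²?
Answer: 4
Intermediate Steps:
(2 + h(y))² = (2 - 4)² = (-2)² = 4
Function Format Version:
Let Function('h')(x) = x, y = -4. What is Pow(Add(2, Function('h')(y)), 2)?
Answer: 4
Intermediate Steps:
Pow(Add(2, Function('h')(y)), 2) = Pow(Add(2, -4), 2) = Pow(-2, 2) = 4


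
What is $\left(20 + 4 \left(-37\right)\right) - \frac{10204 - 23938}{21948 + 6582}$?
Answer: $- \frac{202117}{1585} \approx -127.52$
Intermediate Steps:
$\left(20 + 4 \left(-37\right)\right) - \frac{10204 - 23938}{21948 + 6582} = \left(20 - 148\right) - - \frac{13734}{28530} = -128 - \left(-13734\right) \frac{1}{28530} = -128 - - \frac{763}{1585} = -128 + \frac{763}{1585} = - \frac{202117}{1585}$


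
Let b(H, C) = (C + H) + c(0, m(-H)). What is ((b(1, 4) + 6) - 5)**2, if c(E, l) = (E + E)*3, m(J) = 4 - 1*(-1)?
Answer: 36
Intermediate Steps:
m(J) = 5 (m(J) = 4 + 1 = 5)
c(E, l) = 6*E (c(E, l) = (2*E)*3 = 6*E)
b(H, C) = C + H (b(H, C) = (C + H) + 6*0 = (C + H) + 0 = C + H)
((b(1, 4) + 6) - 5)**2 = (((4 + 1) + 6) - 5)**2 = ((5 + 6) - 5)**2 = (11 - 5)**2 = 6**2 = 36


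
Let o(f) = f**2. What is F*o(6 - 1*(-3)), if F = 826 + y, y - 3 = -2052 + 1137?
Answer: -6966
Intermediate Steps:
y = -912 (y = 3 + (-2052 + 1137) = 3 - 915 = -912)
F = -86 (F = 826 - 912 = -86)
F*o(6 - 1*(-3)) = -86*(6 - 1*(-3))**2 = -86*(6 + 3)**2 = -86*9**2 = -86*81 = -6966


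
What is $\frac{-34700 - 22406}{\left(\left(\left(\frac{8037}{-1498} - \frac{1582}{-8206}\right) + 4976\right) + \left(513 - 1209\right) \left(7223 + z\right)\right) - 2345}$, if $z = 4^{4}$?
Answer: $\frac{350990265164}{31977681338275} \approx 0.010976$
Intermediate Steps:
$z = 256$
$\frac{-34700 - 22406}{\left(\left(\left(\frac{8037}{-1498} - \frac{1582}{-8206}\right) + 4976\right) + \left(513 - 1209\right) \left(7223 + z\right)\right) - 2345} = \frac{-34700 - 22406}{\left(\left(\left(\frac{8037}{-1498} - \frac{1582}{-8206}\right) + 4976\right) + \left(513 - 1209\right) \left(7223 + 256\right)\right) - 2345} = - \frac{57106}{\left(\left(\left(8037 \left(- \frac{1}{1498}\right) - - \frac{791}{4103}\right) + 4976\right) - 5205384\right) - 2345} = - \frac{57106}{\left(\left(\left(- \frac{8037}{1498} + \frac{791}{4103}\right) + 4976\right) - 5205384\right) - 2345} = - \frac{57106}{\left(\left(- \frac{31790893}{6146294} + 4976\right) - 5205384\right) - 2345} = - \frac{57106}{\left(\frac{30552168051}{6146294} - 5205384\right) - 2345} = - \frac{57106}{- \frac{31963268278845}{6146294} - 2345} = - \frac{57106}{- \frac{31977681338275}{6146294}} = \left(-57106\right) \left(- \frac{6146294}{31977681338275}\right) = \frac{350990265164}{31977681338275}$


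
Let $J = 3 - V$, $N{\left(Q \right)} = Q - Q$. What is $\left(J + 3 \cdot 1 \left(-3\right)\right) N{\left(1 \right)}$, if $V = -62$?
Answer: $0$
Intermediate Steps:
$N{\left(Q \right)} = 0$
$J = 65$ ($J = 3 - -62 = 3 + 62 = 65$)
$\left(J + 3 \cdot 1 \left(-3\right)\right) N{\left(1 \right)} = \left(65 + 3 \cdot 1 \left(-3\right)\right) 0 = \left(65 + 3 \left(-3\right)\right) 0 = \left(65 - 9\right) 0 = 56 \cdot 0 = 0$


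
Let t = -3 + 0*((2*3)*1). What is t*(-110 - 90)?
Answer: 600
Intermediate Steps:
t = -3 (t = -3 + 0*(6*1) = -3 + 0*6 = -3 + 0 = -3)
t*(-110 - 90) = -3*(-110 - 90) = -3*(-200) = 600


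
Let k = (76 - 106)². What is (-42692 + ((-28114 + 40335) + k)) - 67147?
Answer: -96718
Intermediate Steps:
k = 900 (k = (-30)² = 900)
(-42692 + ((-28114 + 40335) + k)) - 67147 = (-42692 + ((-28114 + 40335) + 900)) - 67147 = (-42692 + (12221 + 900)) - 67147 = (-42692 + 13121) - 67147 = -29571 - 67147 = -96718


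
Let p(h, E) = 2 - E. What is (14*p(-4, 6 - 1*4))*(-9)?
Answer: 0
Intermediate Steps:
(14*p(-4, 6 - 1*4))*(-9) = (14*(2 - (6 - 1*4)))*(-9) = (14*(2 - (6 - 4)))*(-9) = (14*(2 - 1*2))*(-9) = (14*(2 - 2))*(-9) = (14*0)*(-9) = 0*(-9) = 0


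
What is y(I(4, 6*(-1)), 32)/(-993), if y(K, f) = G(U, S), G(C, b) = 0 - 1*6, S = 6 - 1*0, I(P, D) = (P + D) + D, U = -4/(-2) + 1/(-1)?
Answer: 2/331 ≈ 0.0060423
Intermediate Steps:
U = 1 (U = -4*(-½) + 1*(-1) = 2 - 1 = 1)
I(P, D) = P + 2*D (I(P, D) = (D + P) + D = P + 2*D)
S = 6 (S = 6 + 0 = 6)
G(C, b) = -6 (G(C, b) = 0 - 6 = -6)
y(K, f) = -6
y(I(4, 6*(-1)), 32)/(-993) = -6/(-993) = -6*(-1/993) = 2/331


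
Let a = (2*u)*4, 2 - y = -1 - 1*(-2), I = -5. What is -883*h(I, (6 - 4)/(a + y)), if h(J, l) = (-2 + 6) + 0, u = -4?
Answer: -3532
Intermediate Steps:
y = 1 (y = 2 - (-1 - 1*(-2)) = 2 - (-1 + 2) = 2 - 1*1 = 2 - 1 = 1)
a = -32 (a = (2*(-4))*4 = -8*4 = -32)
h(J, l) = 4 (h(J, l) = 4 + 0 = 4)
-883*h(I, (6 - 4)/(a + y)) = -883*4 = -3532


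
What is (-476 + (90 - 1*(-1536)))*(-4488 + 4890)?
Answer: 462300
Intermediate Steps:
(-476 + (90 - 1*(-1536)))*(-4488 + 4890) = (-476 + (90 + 1536))*402 = (-476 + 1626)*402 = 1150*402 = 462300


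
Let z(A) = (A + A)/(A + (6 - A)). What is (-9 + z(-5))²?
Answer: 1024/9 ≈ 113.78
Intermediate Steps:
z(A) = A/3 (z(A) = (2*A)/6 = (2*A)*(⅙) = A/3)
(-9 + z(-5))² = (-9 + (⅓)*(-5))² = (-9 - 5/3)² = (-32/3)² = 1024/9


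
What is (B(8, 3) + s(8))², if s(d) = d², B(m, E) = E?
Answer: 4489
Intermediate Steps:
(B(8, 3) + s(8))² = (3 + 8²)² = (3 + 64)² = 67² = 4489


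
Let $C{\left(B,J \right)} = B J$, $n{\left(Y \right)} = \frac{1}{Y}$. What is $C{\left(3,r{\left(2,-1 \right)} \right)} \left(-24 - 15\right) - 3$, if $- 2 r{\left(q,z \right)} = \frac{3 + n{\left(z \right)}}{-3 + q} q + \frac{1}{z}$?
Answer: $- \frac{591}{2} \approx -295.5$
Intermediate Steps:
$r{\left(q,z \right)} = - \frac{1}{2 z} - \frac{q \left(3 + \frac{1}{z}\right)}{2 \left(-3 + q\right)}$ ($r{\left(q,z \right)} = - \frac{\frac{3 + \frac{1}{z}}{-3 + q} q + \frac{1}{z}}{2} = - \frac{\frac{q \left(3 + \frac{1}{z}\right)}{-3 + q} + \frac{1}{z}}{2} = - \frac{\frac{1}{z} + \frac{q \left(3 + \frac{1}{z}\right)}{-3 + q}}{2} = - \frac{1}{2 z} - \frac{q \left(3 + \frac{1}{z}\right)}{2 \left(-3 + q\right)}$)
$C{\left(3,r{\left(2,-1 \right)} \right)} \left(-24 - 15\right) - 3 = 3 \frac{3 - 4 - 6 \left(-1\right)}{2 \left(-1\right) \left(-3 + 2\right)} \left(-24 - 15\right) - 3 = 3 \cdot \frac{1}{2} \left(-1\right) \frac{1}{-1} \left(3 - 4 + 6\right) \left(-39\right) - 3 = 3 \cdot \frac{1}{2} \left(-1\right) \left(-1\right) 5 \left(-39\right) - 3 = 3 \cdot \frac{5}{2} \left(-39\right) - 3 = \frac{15}{2} \left(-39\right) - 3 = - \frac{585}{2} - 3 = - \frac{591}{2}$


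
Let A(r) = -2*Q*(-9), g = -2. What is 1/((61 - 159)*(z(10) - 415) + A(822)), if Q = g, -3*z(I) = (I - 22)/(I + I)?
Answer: 5/203072 ≈ 2.4622e-5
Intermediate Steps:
z(I) = -(-22 + I)/(6*I) (z(I) = -(I - 22)/(3*(I + I)) = -(-22 + I)/(3*(2*I)) = -(-22 + I)*1/(2*I)/3 = -(-22 + I)/(6*I))
Q = -2
A(r) = -36 (A(r) = -2*(-2)*(-9) = 4*(-9) = -36)
1/((61 - 159)*(z(10) - 415) + A(822)) = 1/((61 - 159)*((⅙)*(22 - 1*10)/10 - 415) - 36) = 1/(-98*((⅙)*(⅒)*(22 - 10) - 415) - 36) = 1/(-98*((⅙)*(⅒)*12 - 415) - 36) = 1/(-98*(⅕ - 415) - 36) = 1/(-98*(-2074/5) - 36) = 1/(203252/5 - 36) = 1/(203072/5) = 5/203072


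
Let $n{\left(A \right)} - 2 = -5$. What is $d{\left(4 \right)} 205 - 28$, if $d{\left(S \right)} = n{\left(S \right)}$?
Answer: $-643$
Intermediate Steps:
$n{\left(A \right)} = -3$ ($n{\left(A \right)} = 2 - 5 = -3$)
$d{\left(S \right)} = -3$
$d{\left(4 \right)} 205 - 28 = \left(-3\right) 205 - 28 = -615 - 28 = -643$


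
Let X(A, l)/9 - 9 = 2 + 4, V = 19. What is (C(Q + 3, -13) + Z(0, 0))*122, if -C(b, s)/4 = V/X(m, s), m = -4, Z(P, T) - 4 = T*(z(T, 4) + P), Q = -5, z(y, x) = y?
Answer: 56608/135 ≈ 419.32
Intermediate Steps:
Z(P, T) = 4 + T*(P + T) (Z(P, T) = 4 + T*(T + P) = 4 + T*(P + T))
X(A, l) = 135 (X(A, l) = 81 + 9*(2 + 4) = 81 + 9*6 = 81 + 54 = 135)
C(b, s) = -76/135
(C(Q + 3, -13) + Z(0, 0))*122 = (-76/135 + (4 + 0² + 0*0))*122 = (-76/135 + (4 + 0 + 0))*122 = (-76/135 + 4)*122 = (464/135)*122 = 56608/135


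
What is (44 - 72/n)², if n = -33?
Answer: 258064/121 ≈ 2132.8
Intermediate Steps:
(44 - 72/n)² = (44 - 72/(-33))² = (44 - 72*(-1/33))² = (44 + 24/11)² = (508/11)² = 258064/121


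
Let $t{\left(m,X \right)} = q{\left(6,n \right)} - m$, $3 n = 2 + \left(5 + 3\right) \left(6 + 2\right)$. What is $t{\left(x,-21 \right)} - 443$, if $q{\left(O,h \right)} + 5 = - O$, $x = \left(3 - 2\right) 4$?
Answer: $-458$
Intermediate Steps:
$n = 22$ ($n = \frac{2 + \left(5 + 3\right) \left(6 + 2\right)}{3} = \frac{2 + 8 \cdot 8}{3} = \frac{2 + 64}{3} = \frac{1}{3} \cdot 66 = 22$)
$x = 4$ ($x = 1 \cdot 4 = 4$)
$q{\left(O,h \right)} = -5 - O$
$t{\left(m,X \right)} = -11 - m$ ($t{\left(m,X \right)} = \left(-5 - 6\right) - m = -11 - m$)
$t{\left(x,-21 \right)} - 443 = \left(-11 - 4\right) - 443 = -15 - 443 = -458$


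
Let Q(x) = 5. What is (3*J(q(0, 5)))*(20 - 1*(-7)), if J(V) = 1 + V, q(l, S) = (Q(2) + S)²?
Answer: 8181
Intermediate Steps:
q(l, S) = (5 + S)²
(3*J(q(0, 5)))*(20 - 1*(-7)) = (3*(1 + (5 + 5)²))*(20 - 1*(-7)) = (3*(1 + 10²))*(20 + 7) = (3*(1 + 100))*27 = (3*101)*27 = 303*27 = 8181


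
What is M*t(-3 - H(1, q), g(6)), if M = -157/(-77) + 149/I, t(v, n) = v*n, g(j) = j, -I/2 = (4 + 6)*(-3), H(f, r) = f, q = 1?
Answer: -41786/385 ≈ -108.54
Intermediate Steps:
I = 60 (I = -2*(4 + 6)*(-3) = -20*(-3) = -2*(-30) = 60)
t(v, n) = n*v
M = 20893/4620 (M = -157/(-77) + 149/60 = -157*(-1/77) + 149*(1/60) = 157/77 + 149/60 = 20893/4620 ≈ 4.5223)
M*t(-3 - H(1, q), g(6)) = 20893*(6*(-3 - 1*1))/4620 = 20893*(6*(-3 - 1))/4620 = 20893*(6*(-4))/4620 = (20893/4620)*(-24) = -41786/385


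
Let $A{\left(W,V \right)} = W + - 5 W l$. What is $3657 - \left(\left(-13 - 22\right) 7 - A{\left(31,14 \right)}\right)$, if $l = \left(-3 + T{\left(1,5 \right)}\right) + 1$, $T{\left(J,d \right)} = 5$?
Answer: $3468$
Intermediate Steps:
$l = 3$ ($l = \left(-3 + 5\right) + 1 = 2 + 1 = 3$)
$A{\left(W,V \right)} = - 14 W$ ($A{\left(W,V \right)} = W + - 5 W 3 = W - 15 W = - 14 W$)
$3657 - \left(\left(-13 - 22\right) 7 - A{\left(31,14 \right)}\right) = 3657 - \left(\left(-13 - 22\right) 7 - \left(-14\right) 31\right) = 3657 - \left(\left(-35\right) 7 - -434\right) = 3657 - \left(-245 + 434\right) = 3657 - 189 = 3468$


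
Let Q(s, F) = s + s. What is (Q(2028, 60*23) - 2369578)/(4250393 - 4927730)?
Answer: 2365522/677337 ≈ 3.4924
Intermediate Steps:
Q(s, F) = 2*s
(Q(2028, 60*23) - 2369578)/(4250393 - 4927730) = (2*2028 - 2369578)/(4250393 - 4927730) = (4056 - 2369578)/(-677337) = -2365522*(-1/677337) = 2365522/677337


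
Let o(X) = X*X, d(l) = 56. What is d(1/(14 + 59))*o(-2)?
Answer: 224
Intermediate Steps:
o(X) = X²
d(1/(14 + 59))*o(-2) = 56*(-2)² = 56*4 = 224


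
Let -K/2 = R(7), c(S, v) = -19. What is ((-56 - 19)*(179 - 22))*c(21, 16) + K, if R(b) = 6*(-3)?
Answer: 223761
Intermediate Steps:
R(b) = -18
K = 36 (K = -2*(-18) = 36)
((-56 - 19)*(179 - 22))*c(21, 16) + K = ((-56 - 19)*(179 - 22))*(-19) + 36 = -75*157*(-19) + 36 = -11775*(-19) + 36 = 223725 + 36 = 223761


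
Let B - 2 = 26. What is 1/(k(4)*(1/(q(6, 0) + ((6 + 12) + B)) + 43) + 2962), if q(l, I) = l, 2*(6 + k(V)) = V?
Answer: 13/36269 ≈ 0.00035843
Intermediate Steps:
k(V) = -6 + V/2
B = 28 (B = 2 + 26 = 28)
1/(k(4)*(1/(q(6, 0) + ((6 + 12) + B)) + 43) + 2962) = 1/((-6 + (½)*4)*(1/(6 + ((6 + 12) + 28)) + 43) + 2962) = 1/((-6 + 2)*(1/(6 + (18 + 28)) + 43) + 2962) = 1/(-4*(1/(6 + 46) + 43) + 2962) = 1/(-4*(1/52 + 43) + 2962) = 1/(-4*2237/52 + 2962) = 1/(-2237/13 + 2962) = 1/(36269/13) = 13/36269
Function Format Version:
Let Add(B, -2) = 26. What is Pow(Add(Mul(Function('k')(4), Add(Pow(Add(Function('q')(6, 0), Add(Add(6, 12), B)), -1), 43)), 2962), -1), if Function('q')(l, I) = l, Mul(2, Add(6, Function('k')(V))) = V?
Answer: Rational(13, 36269) ≈ 0.00035843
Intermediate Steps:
Function('k')(V) = Add(-6, Mul(Rational(1, 2), V))
B = 28 (B = Add(2, 26) = 28)
Pow(Add(Mul(Function('k')(4), Add(Pow(Add(Function('q')(6, 0), Add(Add(6, 12), B)), -1), 43)), 2962), -1) = Pow(Add(Mul(Add(-6, Mul(Rational(1, 2), 4)), Add(Pow(Add(6, Add(Add(6, 12), 28)), -1), 43)), 2962), -1) = Pow(Add(Mul(Add(-6, 2), Add(Pow(Add(6, Add(18, 28)), -1), 43)), 2962), -1) = Pow(Add(Mul(-4, Add(Pow(Add(6, 46), -1), 43)), 2962), -1) = Pow(Add(Mul(-4, Add(Pow(52, -1), 43)), 2962), -1) = Pow(Add(Mul(-4, Add(Rational(1, 52), 43)), 2962), -1) = Pow(Add(Mul(-4, Rational(2237, 52)), 2962), -1) = Pow(Add(Rational(-2237, 13), 2962), -1) = Pow(Rational(36269, 13), -1) = Rational(13, 36269)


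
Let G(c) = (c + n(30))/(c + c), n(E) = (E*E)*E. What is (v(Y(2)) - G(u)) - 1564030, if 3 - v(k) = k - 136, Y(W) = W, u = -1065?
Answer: -222071077/142 ≈ -1.5639e+6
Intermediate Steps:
v(k) = 139 - k (v(k) = 3 - (k - 136) = 3 - (-136 + k) = 3 + (136 - k) = 139 - k)
n(E) = E**3 (n(E) = E**2*E = E**3)
G(c) = (27000 + c)/(2*c) (G(c) = (c + 30**3)/(c + c) = (c + 27000)/((2*c)) = (27000 + c)*(1/(2*c)) = (27000 + c)/(2*c))
(v(Y(2)) - G(u)) - 1564030 = ((139 - 1*2) - (27000 - 1065)/(2*(-1065))) - 1564030 = ((139 - 2) - (-1)*25935/(2*1065)) - 1564030 = (137 - 1*(-1729/142)) - 1564030 = (137 + 1729/142) - 1564030 = 21183/142 - 1564030 = -222071077/142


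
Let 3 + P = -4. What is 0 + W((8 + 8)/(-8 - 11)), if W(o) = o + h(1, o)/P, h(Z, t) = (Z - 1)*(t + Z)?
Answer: -16/19 ≈ -0.84210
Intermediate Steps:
P = -7 (P = -3 - 4 = -7)
h(Z, t) = (-1 + Z)*(Z + t)
W(o) = o (W(o) = o + (1**2 - 1*1 - o + 1*o)/(-7) = o + (1 - 1 - o + o)*(-1/7) = o + 0*(-1/7) = o + 0 = o)
0 + W((8 + 8)/(-8 - 11)) = 0 + (8 + 8)/(-8 - 11) = 0 + 16/(-19) = 0 + 16*(-1/19) = 0 - 16/19 = -16/19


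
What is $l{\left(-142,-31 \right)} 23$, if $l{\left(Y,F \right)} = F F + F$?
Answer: $21390$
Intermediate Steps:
$l{\left(Y,F \right)} = F + F^{2}$ ($l{\left(Y,F \right)} = F^{2} + F = F + F^{2}$)
$l{\left(-142,-31 \right)} 23 = - 31 \left(1 - 31\right) 23 = \left(-31\right) \left(-30\right) 23 = 930 \cdot 23 = 21390$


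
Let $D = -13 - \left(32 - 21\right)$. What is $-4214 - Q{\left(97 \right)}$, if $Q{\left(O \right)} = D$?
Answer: $-4190$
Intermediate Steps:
$D = -24$ ($D = -13 - \left(32 - 21\right) = -13 - 11 = -24$)
$Q{\left(O \right)} = -24$
$-4214 - Q{\left(97 \right)} = -4214 - -24 = -4214 + 24 = -4190$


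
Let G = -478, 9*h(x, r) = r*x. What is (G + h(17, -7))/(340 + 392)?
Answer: -4421/6588 ≈ -0.67107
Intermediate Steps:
h(x, r) = r*x/9 (h(x, r) = (r*x)/9 = r*x/9)
(G + h(17, -7))/(340 + 392) = (-478 + (⅑)*(-7)*17)/(340 + 392) = (-478 - 119/9)/732 = -4421/9*1/732 = -4421/6588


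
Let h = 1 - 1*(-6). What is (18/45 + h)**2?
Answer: 1369/25 ≈ 54.760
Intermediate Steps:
h = 7 (h = 1 + 6 = 7)
(18/45 + h)**2 = (18/45 + 7)**2 = (18*(1/45) + 7)**2 = (2/5 + 7)**2 = (37/5)**2 = 1369/25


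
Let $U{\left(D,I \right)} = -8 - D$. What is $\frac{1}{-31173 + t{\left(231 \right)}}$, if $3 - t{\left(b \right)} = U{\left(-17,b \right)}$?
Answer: $- \frac{1}{31179} \approx -3.2073 \cdot 10^{-5}$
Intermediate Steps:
$t{\left(b \right)} = -6$ ($t{\left(b \right)} = 3 - \left(-8 - -17\right) = 3 - \left(-8 + 17\right) = 3 - 9 = -6$)
$\frac{1}{-31173 + t{\left(231 \right)}} = \frac{1}{-31173 - 6} = \frac{1}{-31179} = - \frac{1}{31179}$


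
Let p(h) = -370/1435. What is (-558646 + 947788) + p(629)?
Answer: 111683680/287 ≈ 3.8914e+5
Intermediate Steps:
p(h) = -74/287 (p(h) = -370*1/1435 = -74/287)
(-558646 + 947788) + p(629) = (-558646 + 947788) - 74/287 = 389142 - 74/287 = 111683680/287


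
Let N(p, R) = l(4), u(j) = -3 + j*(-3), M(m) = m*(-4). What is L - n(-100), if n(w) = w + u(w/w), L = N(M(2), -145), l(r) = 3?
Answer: 109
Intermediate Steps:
M(m) = -4*m
u(j) = -3 - 3*j
N(p, R) = 3
L = 3
n(w) = -6 + w (n(w) = w + (-3 - 3*w/w) = w + (-3 - 3*1) = w + (-3 - 3) = w - 6 = -6 + w)
L - n(-100) = 3 - (-6 - 100) = 3 - 1*(-106) = 3 + 106 = 109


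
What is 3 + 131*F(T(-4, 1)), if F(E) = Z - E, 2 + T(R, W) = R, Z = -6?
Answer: 3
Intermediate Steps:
T(R, W) = -2 + R
F(E) = -6 - E
3 + 131*F(T(-4, 1)) = 3 + 131*(-6 - (-2 - 4)) = 3 + 131*(-6 - 1*(-6)) = 3 + 131*(-6 + 6) = 3 + 131*0 = 3 + 0 = 3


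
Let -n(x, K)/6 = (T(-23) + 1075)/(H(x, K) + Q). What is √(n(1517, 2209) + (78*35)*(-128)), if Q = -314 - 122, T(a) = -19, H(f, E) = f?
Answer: 8*I*√6380450079/1081 ≈ 591.14*I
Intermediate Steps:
Q = -436
n(x, K) = -6336/(-436 + x) (n(x, K) = -6*(-19 + 1075)/(x - 436) = -6336/(-436 + x))
√(n(1517, 2209) + (78*35)*(-128)) = √(-6336/(-436 + 1517) + (78*35)*(-128)) = √(-6336/1081 + 2730*(-128)) = √(-6336*1/1081 - 349440) = √(-6336/1081 - 349440) = √(-377750976/1081) = 8*I*√6380450079/1081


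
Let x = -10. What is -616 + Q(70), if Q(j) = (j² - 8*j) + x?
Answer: 3714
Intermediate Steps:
Q(j) = -10 + j² - 8*j (Q(j) = (j² - 8*j) - 10 = -10 + j² - 8*j)
-616 + Q(70) = -616 + (-10 + 70² - 8*70) = -616 + (-10 + 4900 - 560) = -616 + 4330 = 3714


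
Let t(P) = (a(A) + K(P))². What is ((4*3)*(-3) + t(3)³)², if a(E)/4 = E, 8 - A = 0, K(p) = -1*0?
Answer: 1152921427297436944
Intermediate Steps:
K(p) = 0
A = 8 (A = 8 - 1*0 = 8 + 0 = 8)
a(E) = 4*E
t(P) = 1024 (t(P) = (4*8 + 0)² = (32 + 0)² = 32² = 1024)
((4*3)*(-3) + t(3)³)² = ((4*3)*(-3) + 1024³)² = (12*(-3) + 1073741824)² = (-36 + 1073741824)² = 1073741788² = 1152921427297436944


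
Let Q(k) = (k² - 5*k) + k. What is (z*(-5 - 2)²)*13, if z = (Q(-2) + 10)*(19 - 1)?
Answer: 252252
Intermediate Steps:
Q(k) = k² - 4*k
z = 396 (z = (-2*(-4 - 2) + 10)*(19 - 1) = (-2*(-6) + 10)*18 = (12 + 10)*18 = 22*18 = 396)
(z*(-5 - 2)²)*13 = (396*(-5 - 2)²)*13 = (396*(-7)²)*13 = (396*49)*13 = 19404*13 = 252252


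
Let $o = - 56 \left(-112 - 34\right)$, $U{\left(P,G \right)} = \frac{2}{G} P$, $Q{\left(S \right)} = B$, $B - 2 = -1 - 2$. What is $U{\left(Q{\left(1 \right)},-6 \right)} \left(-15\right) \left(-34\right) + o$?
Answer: $8346$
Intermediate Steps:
$B = -1$ ($B = 2 - 3 = -1$)
$Q{\left(S \right)} = -1$
$U{\left(P,G \right)} = \frac{2 P}{G}$
$o = 8176$ ($o = \left(-56\right) \left(-146\right) = 8176$)
$U{\left(Q{\left(1 \right)},-6 \right)} \left(-15\right) \left(-34\right) + o = 2 \left(-1\right) \frac{1}{-6} \left(-15\right) \left(-34\right) + 8176 = 2 \left(-1\right) \left(- \frac{1}{6}\right) \left(-15\right) \left(-34\right) + 8176 = \frac{1}{3} \left(-15\right) \left(-34\right) + 8176 = \left(-5\right) \left(-34\right) + 8176 = 170 + 8176 = 8346$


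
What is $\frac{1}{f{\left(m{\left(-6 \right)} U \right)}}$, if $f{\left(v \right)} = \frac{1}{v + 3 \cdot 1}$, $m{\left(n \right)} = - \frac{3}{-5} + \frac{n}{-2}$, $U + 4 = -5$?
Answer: $- \frac{147}{5} \approx -29.4$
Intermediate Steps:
$U = -9$ ($U = -4 - 5 = -9$)
$m{\left(n \right)} = \frac{3}{5} - \frac{n}{2}$ ($m{\left(n \right)} = \left(-3\right) \left(- \frac{1}{5}\right) + n \left(- \frac{1}{2}\right) = \frac{3}{5} - \frac{n}{2}$)
$f{\left(v \right)} = \frac{1}{3 + v}$ ($f{\left(v \right)} = \frac{1}{v + 3} = \frac{1}{3 + v}$)
$\frac{1}{f{\left(m{\left(-6 \right)} U \right)}} = \frac{1}{\frac{1}{3 + \left(\frac{3}{5} - -3\right) \left(-9\right)}} = \frac{1}{\frac{1}{3 + \left(\frac{3}{5} + 3\right) \left(-9\right)}} = \frac{1}{\frac{1}{3 + \frac{18}{5} \left(-9\right)}} = \frac{1}{\frac{1}{3 - \frac{162}{5}}} = \frac{1}{\frac{1}{- \frac{147}{5}}} = \frac{1}{- \frac{5}{147}} = - \frac{147}{5}$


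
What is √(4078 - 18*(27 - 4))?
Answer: 4*√229 ≈ 60.531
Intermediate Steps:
√(4078 - 18*(27 - 4)) = √(4078 - 18*23) = √(4078 - 414) = √3664 = 4*√229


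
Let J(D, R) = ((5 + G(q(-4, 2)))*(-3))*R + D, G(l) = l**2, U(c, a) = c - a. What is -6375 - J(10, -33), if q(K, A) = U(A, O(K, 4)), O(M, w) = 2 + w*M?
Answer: -32224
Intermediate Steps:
O(M, w) = 2 + M*w
q(K, A) = -2 + A - 4*K (q(K, A) = A - (2 + K*4) = A - (2 + 4*K) = A + (-2 - 4*K) = -2 + A - 4*K)
J(D, R) = D - 783*R (J(D, R) = ((5 + (-2 + 2 - 4*(-4))**2)*(-3))*R + D = ((5 + (-2 + 2 + 16)**2)*(-3))*R + D = ((5 + 16**2)*(-3))*R + D = ((5 + 256)*(-3))*R + D = (261*(-3))*R + D = -783*R + D = D - 783*R)
-6375 - J(10, -33) = -6375 - (10 - 783*(-33)) = -6375 - (10 + 25839) = -6375 - 1*25849 = -6375 - 25849 = -32224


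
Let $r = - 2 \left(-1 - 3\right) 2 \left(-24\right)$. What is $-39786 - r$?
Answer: $-39402$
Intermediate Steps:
$r = -384$ ($r = \left(-2\right) \left(-4\right) 2 \left(-24\right) = 8 \cdot 2 \left(-24\right) = 16 \left(-24\right) = -384$)
$-39786 - r = -39786 - -384 = -39786 + 384 = -39402$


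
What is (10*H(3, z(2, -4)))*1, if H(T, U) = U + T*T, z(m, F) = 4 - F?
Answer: 170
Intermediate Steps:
H(T, U) = U + T**2
(10*H(3, z(2, -4)))*1 = (10*((4 - 1*(-4)) + 3**2))*1 = (10*((4 + 4) + 9))*1 = (10*(8 + 9))*1 = (10*17)*1 = 170*1 = 170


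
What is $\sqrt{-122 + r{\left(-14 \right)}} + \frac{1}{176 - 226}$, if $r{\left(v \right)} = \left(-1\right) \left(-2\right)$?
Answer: $- \frac{1}{50} + 2 i \sqrt{30} \approx -0.02 + 10.954 i$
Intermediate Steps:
$r{\left(v \right)} = 2$
$\sqrt{-122 + r{\left(-14 \right)}} + \frac{1}{176 - 226} = \sqrt{-122 + 2} + \frac{1}{176 - 226} = \sqrt{-120} + \frac{1}{-50} = 2 i \sqrt{30} - \frac{1}{50} = - \frac{1}{50} + 2 i \sqrt{30}$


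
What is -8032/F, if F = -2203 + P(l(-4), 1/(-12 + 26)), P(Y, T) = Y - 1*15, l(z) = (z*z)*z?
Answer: 4016/1141 ≈ 3.5197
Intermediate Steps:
l(z) = z**3 (l(z) = z**2*z = z**3)
P(Y, T) = -15 + Y (P(Y, T) = Y - 15 = -15 + Y)
F = -2282 (F = -2203 + (-15 + (-4)**3) = -2203 + (-15 - 64) = -2203 - 79 = -2282)
-8032/F = -8032/(-2282) = -8032*(-1/2282) = 4016/1141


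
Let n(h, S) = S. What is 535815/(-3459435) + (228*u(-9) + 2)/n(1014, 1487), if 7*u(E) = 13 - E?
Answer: 112606283/342945323 ≈ 0.32835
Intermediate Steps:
u(E) = 13/7 - E/7 (u(E) = (13 - E)/7 = 13/7 - E/7)
535815/(-3459435) + (228*u(-9) + 2)/n(1014, 1487) = 535815/(-3459435) + (228*(13/7 - ⅐*(-9)) + 2)/1487 = 535815*(-1/3459435) + (228*(13/7 + 9/7) + 2)*(1/1487) = -5103/32947 + (228*(22/7) + 2)*(1/1487) = -5103/32947 + (5016/7 + 2)*(1/1487) = -5103/32947 + (5030/7)*(1/1487) = -5103/32947 + 5030/10409 = 112606283/342945323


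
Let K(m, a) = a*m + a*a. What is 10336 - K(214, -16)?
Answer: 13504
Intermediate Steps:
K(m, a) = a² + a*m (K(m, a) = a*m + a² = a² + a*m)
10336 - K(214, -16) = 10336 - (-16)*(-16 + 214) = 10336 - (-16)*198 = 10336 - 1*(-3168) = 10336 + 3168 = 13504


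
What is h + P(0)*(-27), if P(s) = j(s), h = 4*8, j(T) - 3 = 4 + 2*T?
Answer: -157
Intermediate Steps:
j(T) = 7 + 2*T (j(T) = 3 + (4 + 2*T) = 7 + 2*T)
h = 32
P(s) = 7 + 2*s
h + P(0)*(-27) = 32 + (7 + 2*0)*(-27) = 32 + (7 + 0)*(-27) = 32 + 7*(-27) = 32 - 189 = -157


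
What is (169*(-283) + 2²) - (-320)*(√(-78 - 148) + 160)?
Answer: 3377 + 320*I*√226 ≈ 3377.0 + 4810.7*I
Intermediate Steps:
(169*(-283) + 2²) - (-320)*(√(-78 - 148) + 160) = (-47827 + 4) - (-320)*(√(-226) + 160) = -47823 - (-320)*(I*√226 + 160) = -47823 - (-320)*(160 + I*√226) = -47823 - (-51200 - 320*I*√226) = -47823 + (51200 + 320*I*√226) = 3377 + 320*I*√226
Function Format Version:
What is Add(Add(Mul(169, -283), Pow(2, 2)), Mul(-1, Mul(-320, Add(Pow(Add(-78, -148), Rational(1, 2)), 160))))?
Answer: Add(3377, Mul(320, I, Pow(226, Rational(1, 2)))) ≈ Add(3377.0, Mul(4810.7, I))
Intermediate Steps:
Add(Add(Mul(169, -283), Pow(2, 2)), Mul(-1, Mul(-320, Add(Pow(Add(-78, -148), Rational(1, 2)), 160)))) = Add(Add(-47827, 4), Mul(-1, Mul(-320, Add(Pow(-226, Rational(1, 2)), 160)))) = Add(-47823, Mul(-1, Mul(-320, Add(Mul(I, Pow(226, Rational(1, 2))), 160)))) = Add(-47823, Mul(-1, Mul(-320, Add(160, Mul(I, Pow(226, Rational(1, 2))))))) = Add(-47823, Mul(-1, Add(-51200, Mul(-320, I, Pow(226, Rational(1, 2)))))) = Add(-47823, Add(51200, Mul(320, I, Pow(226, Rational(1, 2))))) = Add(3377, Mul(320, I, Pow(226, Rational(1, 2))))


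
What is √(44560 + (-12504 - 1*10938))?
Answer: √21118 ≈ 145.32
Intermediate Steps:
√(44560 + (-12504 - 1*10938)) = √(44560 + (-12504 - 10938)) = √(44560 - 23442) = √21118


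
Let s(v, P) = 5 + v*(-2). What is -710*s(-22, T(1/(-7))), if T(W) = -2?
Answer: -34790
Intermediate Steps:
s(v, P) = 5 - 2*v
-710*s(-22, T(1/(-7))) = -710*(5 - 2*(-22)) = -710*(5 + 44) = -710*49 = -34790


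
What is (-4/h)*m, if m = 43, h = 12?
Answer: -43/3 ≈ -14.333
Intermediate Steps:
(-4/h)*m = -4/12*43 = -4*1/12*43 = -1/3*43 = -43/3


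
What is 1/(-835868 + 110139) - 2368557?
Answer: -1718930503054/725729 ≈ -2.3686e+6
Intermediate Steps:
1/(-835868 + 110139) - 2368557 = 1/(-725729) - 2368557 = -1/725729 - 2368557 = -1718930503054/725729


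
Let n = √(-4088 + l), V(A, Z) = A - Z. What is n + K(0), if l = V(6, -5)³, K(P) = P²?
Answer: I*√2757 ≈ 52.507*I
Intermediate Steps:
l = 1331 (l = (6 - 1*(-5))³ = (6 + 5)³ = 11³ = 1331)
n = I*√2757 (n = √(-4088 + 1331) = √(-2757) = I*√2757 ≈ 52.507*I)
n + K(0) = I*√2757 + 0² = I*√2757 + 0 = I*√2757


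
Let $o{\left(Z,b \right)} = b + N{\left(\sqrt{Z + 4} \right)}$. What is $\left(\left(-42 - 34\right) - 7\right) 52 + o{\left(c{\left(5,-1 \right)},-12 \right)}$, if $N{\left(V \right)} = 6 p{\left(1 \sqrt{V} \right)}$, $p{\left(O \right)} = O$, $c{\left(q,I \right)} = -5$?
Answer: $-4328 + 6 \sqrt[4]{-1} \approx -4323.8 + 4.2426 i$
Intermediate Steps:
$N{\left(V \right)} = 6 \sqrt{V}$ ($N{\left(V \right)} = 6 \cdot 1 \sqrt{V} = 6 \sqrt{V}$)
$o{\left(Z,b \right)} = b + 6 \sqrt[4]{4 + Z}$ ($o{\left(Z,b \right)} = b + 6 \sqrt{\sqrt{Z + 4}} = b + 6 \sqrt{\sqrt{4 + Z}} = b + 6 \sqrt[4]{4 + Z}$)
$\left(\left(-42 - 34\right) - 7\right) 52 + o{\left(c{\left(5,-1 \right)},-12 \right)} = \left(\left(-42 - 34\right) - 7\right) 52 - \left(12 - 6 \sqrt[4]{4 - 5}\right) = \left(-76 - 7\right) 52 - \left(12 - 6 \sqrt[4]{-1}\right) = \left(-83\right) 52 - \left(12 - 6 \sqrt[4]{-1}\right) = -4316 - \left(12 - 6 \sqrt[4]{-1}\right) = -4328 + 6 \sqrt[4]{-1}$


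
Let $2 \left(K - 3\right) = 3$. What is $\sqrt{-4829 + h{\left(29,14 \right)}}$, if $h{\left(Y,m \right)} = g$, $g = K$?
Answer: $\frac{i \sqrt{19298}}{2} \approx 69.459 i$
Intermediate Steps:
$K = \frac{9}{2}$ ($K = 3 + \frac{1}{2} \cdot 3 = 3 + \frac{3}{2} = \frac{9}{2} \approx 4.5$)
$g = \frac{9}{2} \approx 4.5$
$h{\left(Y,m \right)} = \frac{9}{2}$
$\sqrt{-4829 + h{\left(29,14 \right)}} = \sqrt{-4829 + \frac{9}{2}} = \sqrt{- \frac{9649}{2}} = \frac{i \sqrt{19298}}{2}$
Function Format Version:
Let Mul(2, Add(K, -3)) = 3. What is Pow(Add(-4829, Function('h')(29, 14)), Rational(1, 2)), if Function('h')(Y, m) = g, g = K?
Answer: Mul(Rational(1, 2), I, Pow(19298, Rational(1, 2))) ≈ Mul(69.459, I)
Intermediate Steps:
K = Rational(9, 2) (K = Add(3, Mul(Rational(1, 2), 3)) = Add(3, Rational(3, 2)) = Rational(9, 2) ≈ 4.5000)
g = Rational(9, 2) ≈ 4.5000
Function('h')(Y, m) = Rational(9, 2)
Pow(Add(-4829, Function('h')(29, 14)), Rational(1, 2)) = Pow(Add(-4829, Rational(9, 2)), Rational(1, 2)) = Pow(Rational(-9649, 2), Rational(1, 2)) = Mul(Rational(1, 2), I, Pow(19298, Rational(1, 2)))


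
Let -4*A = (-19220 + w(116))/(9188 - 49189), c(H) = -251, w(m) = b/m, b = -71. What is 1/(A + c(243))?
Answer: -1427728/358531235 ≈ -0.0039822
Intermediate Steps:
w(m) = -71/m
A = -171507/1427728 (A = -(-19220 - 71/116)/(4*(9188 - 49189)) = -(-19220 - 71*1/116)/(4*(-40001)) = -(-19220 - 71/116)*(-1)/(4*40001) = -(-2229591)*(-1)/(464*40001) = -1/4*171507/356932 = -171507/1427728 ≈ -0.12013)
1/(A + c(243)) = 1/(-171507/1427728 - 251) = 1/(-358531235/1427728) = -1427728/358531235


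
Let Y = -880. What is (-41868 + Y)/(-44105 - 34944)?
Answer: 42748/79049 ≈ 0.54078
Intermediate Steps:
(-41868 + Y)/(-44105 - 34944) = (-41868 - 880)/(-44105 - 34944) = -42748/(-79049) = -42748*(-1/79049) = 42748/79049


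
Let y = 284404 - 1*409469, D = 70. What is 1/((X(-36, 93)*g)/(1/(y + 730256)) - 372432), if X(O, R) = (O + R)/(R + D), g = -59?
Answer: -163/2095963749 ≈ -7.7769e-8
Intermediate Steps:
X(O, R) = (O + R)/(70 + R) (X(O, R) = (O + R)/(R + 70) = (O + R)/(70 + R))
y = -125065 (y = 284404 - 409469 = -125065)
1/((X(-36, 93)*g)/(1/(y + 730256)) - 372432) = 1/((((-36 + 93)/(70 + 93))*(-59))/(1/(-125065 + 730256)) - 372432) = 1/(((57/163)*(-59))/(1/605191) - 372432) = 1/((((1/163)*57)*(-59))/(1/605191) - 372432) = 1/(((57/163)*(-59))*605191 - 372432) = 1/(-3363/163*605191 - 372432) = 1/(-2035257333/163 - 372432) = 1/(-2095963749/163) = -163/2095963749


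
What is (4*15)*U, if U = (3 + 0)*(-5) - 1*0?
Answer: -900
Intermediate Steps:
U = -15 (U = 3*(-5) + 0 = -15 + 0 = -15)
(4*15)*U = (4*15)*(-15) = 60*(-15) = -900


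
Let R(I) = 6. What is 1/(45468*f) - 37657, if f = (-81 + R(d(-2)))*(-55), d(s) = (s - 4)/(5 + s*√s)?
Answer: -7062777463499/187555500 ≈ -37657.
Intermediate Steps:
d(s) = (-4 + s)/(5 + s^(3/2))
f = 4125 (f = (-81 + 6)*(-55) = -75*(-55) = 4125)
1/(45468*f) - 37657 = 1/(45468*4125) - 37657 = (1/45468)*(1/4125) - 37657 = 1/187555500 - 37657 = -7062777463499/187555500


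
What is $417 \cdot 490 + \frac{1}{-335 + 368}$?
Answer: $\frac{6742891}{33} \approx 2.0433 \cdot 10^{5}$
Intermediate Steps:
$417 \cdot 490 + \frac{1}{-335 + 368} = 204330 + \frac{1}{33} = \frac{6742891}{33}$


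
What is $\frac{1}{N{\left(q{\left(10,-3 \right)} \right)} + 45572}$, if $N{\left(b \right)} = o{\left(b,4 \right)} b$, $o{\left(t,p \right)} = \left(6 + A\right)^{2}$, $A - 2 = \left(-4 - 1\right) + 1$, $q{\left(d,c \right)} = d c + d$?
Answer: $\frac{1}{45252} \approx 2.2098 \cdot 10^{-5}$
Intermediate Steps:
$q{\left(d,c \right)} = d + c d$ ($q{\left(d,c \right)} = c d + d = d + c d$)
$A = -2$ ($A = 2 + \left(\left(-4 - 1\right) + 1\right) = 2 + \left(-5 + 1\right) = 2 - 4 = -2$)
$o{\left(t,p \right)} = 16$ ($o{\left(t,p \right)} = \left(6 - 2\right)^{2} = 4^{2} = 16$)
$N{\left(b \right)} = 16 b$
$\frac{1}{N{\left(q{\left(10,-3 \right)} \right)} + 45572} = \frac{1}{16 \cdot 10 \left(1 - 3\right) + 45572} = \frac{1}{16 \cdot 10 \left(-2\right) + 45572} = \frac{1}{16 \left(-20\right) + 45572} = \frac{1}{-320 + 45572} = \frac{1}{45252}$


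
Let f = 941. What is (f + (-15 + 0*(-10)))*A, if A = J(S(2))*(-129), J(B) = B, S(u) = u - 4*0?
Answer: -238908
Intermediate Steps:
S(u) = u (S(u) = u + 0 = u)
A = -258 (A = 2*(-129) = -258)
(f + (-15 + 0*(-10)))*A = (941 + (-15 + 0*(-10)))*(-258) = (941 + (-15 + 0))*(-258) = (941 - 15)*(-258) = 926*(-258) = -238908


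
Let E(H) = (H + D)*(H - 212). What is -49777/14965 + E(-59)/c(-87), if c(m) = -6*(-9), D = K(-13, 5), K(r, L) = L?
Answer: 4005738/14965 ≈ 267.67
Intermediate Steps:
D = 5
c(m) = 54
E(H) = (-212 + H)*(5 + H) (E(H) = (H + 5)*(H - 212) = (5 + H)*(-212 + H) = (-212 + H)*(5 + H))
-49777/14965 + E(-59)/c(-87) = -49777/14965 + (-1060 + (-59)² - 207*(-59))/54 = -49777*1/14965 + (-1060 + 3481 + 12213)*(1/54) = -49777/14965 + 14634*(1/54) = -49777/14965 + 271 = 4005738/14965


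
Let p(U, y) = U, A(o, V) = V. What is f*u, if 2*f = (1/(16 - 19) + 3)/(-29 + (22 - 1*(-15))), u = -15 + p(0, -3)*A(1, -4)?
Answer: -5/2 ≈ -2.5000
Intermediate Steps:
u = -15 (u = -15 + 0*(-4) = -15 + 0 = -15)
f = 1/6 (f = ((1/(16 - 19) + 3)/(-29 + (22 - 1*(-15))))/2 = ((1/(-3) + 3)/(-29 + (22 + 15)))/2 = ((-1/3 + 3)/(-29 + 37))/2 = ((8/3)/8)/2 = ((8/3)*(1/8))/2 = (1/2)*(1/3) = 1/6 ≈ 0.16667)
f*u = (1/6)*(-15) = -5/2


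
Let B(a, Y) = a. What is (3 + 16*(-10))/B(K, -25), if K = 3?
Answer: -157/3 ≈ -52.333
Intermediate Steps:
(3 + 16*(-10))/B(K, -25) = (3 + 16*(-10))/3 = (3 - 160)*(⅓) = -157*⅓ = -157/3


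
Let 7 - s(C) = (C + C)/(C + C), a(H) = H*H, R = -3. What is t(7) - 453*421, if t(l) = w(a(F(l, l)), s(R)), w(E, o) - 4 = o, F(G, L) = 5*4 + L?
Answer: -190703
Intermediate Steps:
F(G, L) = 20 + L
a(H) = H²
s(C) = 6 (s(C) = 7 - (C + C)/(C + C) = 7 - 2*C/(2*C) = 7 - 2*C*1/(2*C) = 7 - 1*1 = 7 - 1 = 6)
w(E, o) = 4 + o
t(l) = 10 (t(l) = 4 + 6 = 10)
t(7) - 453*421 = 10 - 453*421 = 10 - 190713 = -190703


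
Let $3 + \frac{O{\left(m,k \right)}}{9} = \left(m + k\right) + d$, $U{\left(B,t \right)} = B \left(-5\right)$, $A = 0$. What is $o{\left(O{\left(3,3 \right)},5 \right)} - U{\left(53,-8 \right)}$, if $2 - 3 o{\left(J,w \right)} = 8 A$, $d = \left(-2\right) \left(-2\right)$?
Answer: $\frac{797}{3} \approx 265.67$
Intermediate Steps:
$U{\left(B,t \right)} = - 5 B$
$d = 4$
$O{\left(m,k \right)} = 9 + 9 k + 9 m$ ($O{\left(m,k \right)} = -27 + 9 \left(\left(m + k\right) + 4\right) = -27 + 9 \left(\left(k + m\right) + 4\right) = -27 + 9 \left(4 + k + m\right) = -27 + \left(36 + 9 k + 9 m\right) = 9 + 9 k + 9 m$)
$o{\left(J,w \right)} = \frac{2}{3}$ ($o{\left(J,w \right)} = \frac{2}{3} - \frac{8 \cdot 0}{3} = \frac{2}{3} - 0 = \frac{2}{3} + 0 = \frac{2}{3}$)
$o{\left(O{\left(3,3 \right)},5 \right)} - U{\left(53,-8 \right)} = \frac{2}{3} - \left(-5\right) 53 = \frac{2}{3} - -265 = \frac{2}{3} + 265 = \frac{797}{3}$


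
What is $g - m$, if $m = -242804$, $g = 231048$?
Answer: $473852$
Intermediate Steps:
$g - m = 231048 - -242804 = 231048 + 242804 = 473852$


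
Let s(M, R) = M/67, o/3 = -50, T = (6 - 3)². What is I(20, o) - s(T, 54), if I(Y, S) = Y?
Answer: 1331/67 ≈ 19.866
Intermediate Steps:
T = 9 (T = 3² = 9)
o = -150 (o = 3*(-50) = -150)
s(M, R) = M/67 (s(M, R) = M*(1/67) = M/67)
I(20, o) - s(T, 54) = 20 - 9/67 = 1331/67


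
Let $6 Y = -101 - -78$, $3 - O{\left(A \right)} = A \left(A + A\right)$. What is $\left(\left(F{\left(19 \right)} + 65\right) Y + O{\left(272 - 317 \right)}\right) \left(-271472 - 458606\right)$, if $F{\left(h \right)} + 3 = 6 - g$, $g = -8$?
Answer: $\frac{9501965170}{3} \approx 3.1673 \cdot 10^{9}$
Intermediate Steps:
$O{\left(A \right)} = 3 - 2 A^{2}$ ($O{\left(A \right)} = 3 - A \left(A + A\right) = 3 - A 2 A = 3 - 2 A^{2}$)
$Y = - \frac{23}{6}$ ($Y = \frac{-101 - -78}{6} = \frac{-101 + 78}{6} = \frac{1}{6} \left(-23\right) = - \frac{23}{6} \approx -3.8333$)
$F{\left(h \right)} = 11$ ($F{\left(h \right)} = -3 + \left(6 - -8\right) = -3 + \left(6 + 8\right) = -3 + 14 = 11$)
$\left(\left(F{\left(19 \right)} + 65\right) Y + O{\left(272 - 317 \right)}\right) \left(-271472 - 458606\right) = \left(\left(11 + 65\right) \left(- \frac{23}{6}\right) + \left(3 - 2 \left(272 - 317\right)^{2}\right)\right) \left(-271472 - 458606\right) = \left(76 \left(- \frac{23}{6}\right) + \left(3 - 2 \left(-45\right)^{2}\right)\right) \left(-730078\right) = \left(- \frac{874}{3} + \left(3 - 4050\right)\right) \left(-730078\right) = \left(- \frac{874}{3} - 4047\right) \left(-730078\right) = \left(- \frac{13015}{3}\right) \left(-730078\right) = \frac{9501965170}{3}$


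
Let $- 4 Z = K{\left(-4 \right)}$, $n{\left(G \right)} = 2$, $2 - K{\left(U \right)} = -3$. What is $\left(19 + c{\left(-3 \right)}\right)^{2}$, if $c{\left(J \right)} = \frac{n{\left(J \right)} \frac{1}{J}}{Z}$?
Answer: $\frac{85849}{225} \approx 381.55$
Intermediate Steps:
$K{\left(U \right)} = 5$ ($K{\left(U \right)} = 2 - -3 = 2 + 3 = 5$)
$Z = - \frac{5}{4}$ ($Z = \left(- \frac{1}{4}\right) 5 = - \frac{5}{4} \approx -1.25$)
$c{\left(J \right)} = - \frac{8}{5 J}$ ($c{\left(J \right)} = \frac{2 \frac{1}{J}}{- \frac{5}{4}} = \frac{2}{J} \left(- \frac{4}{5}\right) = - \frac{8}{5 J}$)
$\left(19 + c{\left(-3 \right)}\right)^{2} = \left(19 - \frac{8}{5 \left(-3\right)}\right)^{2} = \left(19 - - \frac{8}{15}\right)^{2} = \left(19 + \frac{8}{15}\right)^{2} = \left(\frac{293}{15}\right)^{2} = \frac{85849}{225}$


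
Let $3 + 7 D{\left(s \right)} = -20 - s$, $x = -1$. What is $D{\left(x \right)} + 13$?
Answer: $\frac{69}{7} \approx 9.8571$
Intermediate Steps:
$D{\left(s \right)} = - \frac{23}{7} - \frac{s}{7}$ ($D{\left(s \right)} = - \frac{3}{7} + \frac{-20 - s}{7} = - \frac{3}{7} - \left(\frac{20}{7} + \frac{s}{7}\right) = - \frac{23}{7} - \frac{s}{7}$)
$D{\left(x \right)} + 13 = \left(- \frac{23}{7} - - \frac{1}{7}\right) + 13 = \left(- \frac{23}{7} + \frac{1}{7}\right) + 13 = - \frac{22}{7} + 13 = \frac{69}{7}$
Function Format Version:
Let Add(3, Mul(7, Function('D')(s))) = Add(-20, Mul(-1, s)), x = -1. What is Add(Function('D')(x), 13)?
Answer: Rational(69, 7) ≈ 9.8571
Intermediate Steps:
Function('D')(s) = Add(Rational(-23, 7), Mul(Rational(-1, 7), s)) (Function('D')(s) = Add(Rational(-3, 7), Mul(Rational(1, 7), Add(-20, Mul(-1, s)))) = Add(Rational(-3, 7), Add(Rational(-20, 7), Mul(Rational(-1, 7), s))) = Add(Rational(-23, 7), Mul(Rational(-1, 7), s)))
Add(Function('D')(x), 13) = Add(Add(Rational(-23, 7), Mul(Rational(-1, 7), -1)), 13) = Add(Add(Rational(-23, 7), Rational(1, 7)), 13) = Add(Rational(-22, 7), 13) = Rational(69, 7)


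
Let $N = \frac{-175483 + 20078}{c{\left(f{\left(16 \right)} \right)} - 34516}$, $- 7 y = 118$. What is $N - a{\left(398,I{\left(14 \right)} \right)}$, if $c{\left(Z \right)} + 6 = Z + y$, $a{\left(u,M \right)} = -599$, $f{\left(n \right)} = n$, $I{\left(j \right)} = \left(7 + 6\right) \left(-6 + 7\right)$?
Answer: $\frac{29168435}{48332} \approx 603.5$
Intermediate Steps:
$I{\left(j \right)} = 13$ ($I{\left(j \right)} = 13 \cdot 1 = 13$)
$y = - \frac{118}{7}$ ($y = \left(- \frac{1}{7}\right) 118 = - \frac{118}{7} \approx -16.857$)
$c{\left(Z \right)} = - \frac{160}{7} + Z$ ($c{\left(Z \right)} = -6 + \left(Z - \frac{118}{7}\right) = -6 + \left(- \frac{118}{7} + Z\right) = - \frac{160}{7} + Z$)
$N = \frac{217567}{48332}$ ($N = \frac{-175483 + 20078}{\left(- \frac{160}{7} + 16\right) - 34516} = - \frac{155405}{- \frac{48}{7} - 34516} = - \frac{155405}{- \frac{241660}{7}} = \left(-155405\right) \left(- \frac{7}{241660}\right) = \frac{217567}{48332} \approx 4.5015$)
$N - a{\left(398,I{\left(14 \right)} \right)} = \frac{217567}{48332} - -599 = \frac{217567}{48332} + 599 = \frac{29168435}{48332}$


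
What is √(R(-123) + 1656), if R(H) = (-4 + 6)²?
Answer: 2*√415 ≈ 40.743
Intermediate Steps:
R(H) = 4 (R(H) = 2² = 4)
√(R(-123) + 1656) = √(4 + 1656) = √1660 = 2*√415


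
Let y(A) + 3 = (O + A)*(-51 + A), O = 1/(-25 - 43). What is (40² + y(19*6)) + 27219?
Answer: 2447801/68 ≈ 35997.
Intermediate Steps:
O = -1/68 (O = 1/(-68) = -1/68 ≈ -0.014706)
y(A) = -3 + (-51 + A)*(-1/68 + A) (y(A) = -3 + (-1/68 + A)*(-51 + A) = -3 + (-51 + A)*(-1/68 + A))
(40² + y(19*6)) + 27219 = (40² + (-9/4 + (19*6)² - 65911*6/68)) + 27219 = (1600 + (-9/4 + 114² - 3469/68*114)) + 27219 = (1600 + (-9/4 + 12996 - 197733/34)) + 27219 = (1600 + 488109/68) + 27219 = 596909/68 + 27219 = 2447801/68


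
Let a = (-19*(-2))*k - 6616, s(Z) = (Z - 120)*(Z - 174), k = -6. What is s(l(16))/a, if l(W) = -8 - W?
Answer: -7128/1711 ≈ -4.1660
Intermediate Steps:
s(Z) = (-174 + Z)*(-120 + Z) (s(Z) = (-120 + Z)*(-174 + Z) = (-174 + Z)*(-120 + Z))
a = -6844 (a = -19*(-2)*(-6) - 6616 = 38*(-6) - 6616 = -228 - 6616 = -6844)
s(l(16))/a = (20880 + (-8 - 1*16)**2 - 294*(-8 - 1*16))/(-6844) = (20880 + (-8 - 16)**2 - 294*(-8 - 16))*(-1/6844) = (20880 + (-24)**2 - 294*(-24))*(-1/6844) = (20880 + 576 + 7056)*(-1/6844) = 28512*(-1/6844) = -7128/1711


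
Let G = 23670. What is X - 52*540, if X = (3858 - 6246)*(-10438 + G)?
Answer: -31626096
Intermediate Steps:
X = -31598016 (X = (3858 - 6246)*(-10438 + 23670) = -2388*13232 = -31598016)
X - 52*540 = -31598016 - 52*540 = -31598016 - 1*28080 = -31598016 - 28080 = -31626096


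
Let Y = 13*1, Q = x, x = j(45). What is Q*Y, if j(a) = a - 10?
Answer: 455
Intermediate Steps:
j(a) = -10 + a
x = 35 (x = -10 + 45 = 35)
Q = 35
Y = 13
Q*Y = 35*13 = 455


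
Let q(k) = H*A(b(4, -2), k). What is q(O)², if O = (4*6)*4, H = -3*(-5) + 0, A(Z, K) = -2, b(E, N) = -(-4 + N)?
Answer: 900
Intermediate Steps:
b(E, N) = 4 - N
H = 15 (H = 15 + 0 = 15)
O = 96 (O = 24*4 = 96)
q(k) = -30 (q(k) = 15*(-2) = -30)
q(O)² = (-30)² = 900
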